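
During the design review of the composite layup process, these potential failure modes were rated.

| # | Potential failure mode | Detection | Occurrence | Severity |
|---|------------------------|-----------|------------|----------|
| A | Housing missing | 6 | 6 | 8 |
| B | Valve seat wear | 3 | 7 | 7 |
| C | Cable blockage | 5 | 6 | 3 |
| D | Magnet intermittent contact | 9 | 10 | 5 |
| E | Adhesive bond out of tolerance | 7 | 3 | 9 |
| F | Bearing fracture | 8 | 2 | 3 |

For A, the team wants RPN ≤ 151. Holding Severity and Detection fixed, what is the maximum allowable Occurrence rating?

A: S=8, O=6, D=6 → current RPN = 288.
Fixed product = 48. Need 48 × O ≤ 151, so O ≤ 151/48 = 3.15.
Maximum integer Occurrence rating = 3 (gives RPN 144; O=4 would give 192 > 151).

3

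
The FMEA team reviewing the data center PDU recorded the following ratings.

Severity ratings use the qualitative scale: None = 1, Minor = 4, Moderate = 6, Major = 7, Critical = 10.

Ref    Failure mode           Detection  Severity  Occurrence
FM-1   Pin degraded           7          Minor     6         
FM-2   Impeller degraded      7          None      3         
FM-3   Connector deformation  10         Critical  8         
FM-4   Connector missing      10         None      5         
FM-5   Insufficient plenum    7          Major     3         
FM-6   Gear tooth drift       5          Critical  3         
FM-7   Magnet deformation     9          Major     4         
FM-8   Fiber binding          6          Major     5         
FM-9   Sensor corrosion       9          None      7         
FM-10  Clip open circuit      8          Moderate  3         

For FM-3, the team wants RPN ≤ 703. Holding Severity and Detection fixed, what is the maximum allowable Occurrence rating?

FM-3: S=10, O=8, D=10 → current RPN = 800.
Fixed product = 100. Need 100 × O ≤ 703, so O ≤ 703/100 = 7.03.
Maximum integer Occurrence rating = 7 (gives RPN 700; O=8 would give 800 > 703).

7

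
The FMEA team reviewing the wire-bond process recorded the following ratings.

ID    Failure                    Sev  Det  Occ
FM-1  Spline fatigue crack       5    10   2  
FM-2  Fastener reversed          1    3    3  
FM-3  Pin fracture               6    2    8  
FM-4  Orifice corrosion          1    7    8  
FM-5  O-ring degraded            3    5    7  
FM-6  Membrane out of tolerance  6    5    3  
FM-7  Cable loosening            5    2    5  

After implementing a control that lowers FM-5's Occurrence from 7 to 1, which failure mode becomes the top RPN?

RPN = Severity × Occurrence × Detection:
  FM-1: 5 × 2 × 10 = 100
  FM-2: 1 × 3 × 3 = 9
  FM-3: 6 × 8 × 2 = 96
  FM-4: 1 × 8 × 7 = 56
  FM-5: 3 × 7 × 5 = 105
  FM-6: 6 × 3 × 5 = 90
  FM-7: 5 × 5 × 2 = 50
After action: FM-5 → 3 × 1 × 5 = 15.
Revised RPNs: FM-1=100, FM-3=96, FM-6=90, FM-4=56, FM-7=50, FM-5=15, FM-2=9.
Highest is now FM-1 (100).

FM-1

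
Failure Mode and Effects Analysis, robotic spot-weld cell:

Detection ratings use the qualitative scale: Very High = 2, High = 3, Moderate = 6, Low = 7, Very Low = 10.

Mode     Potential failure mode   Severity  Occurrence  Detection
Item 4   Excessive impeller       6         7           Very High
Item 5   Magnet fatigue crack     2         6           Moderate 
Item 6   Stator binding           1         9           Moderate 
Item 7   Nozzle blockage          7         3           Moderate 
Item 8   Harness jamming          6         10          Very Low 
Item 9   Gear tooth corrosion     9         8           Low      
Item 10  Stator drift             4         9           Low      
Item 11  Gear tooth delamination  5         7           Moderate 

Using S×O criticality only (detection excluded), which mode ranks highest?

Item 9

Criticality = Severity × Occurrence:
  Item 4: 6 × 7 = 42
  Item 5: 2 × 6 = 12
  Item 6: 1 × 9 = 9
  Item 7: 7 × 3 = 21
  Item 8: 6 × 10 = 60
  Item 9: 9 × 8 = 72
  Item 10: 4 × 9 = 36
  Item 11: 5 × 7 = 35
Highest criticality is 72 → Item 9.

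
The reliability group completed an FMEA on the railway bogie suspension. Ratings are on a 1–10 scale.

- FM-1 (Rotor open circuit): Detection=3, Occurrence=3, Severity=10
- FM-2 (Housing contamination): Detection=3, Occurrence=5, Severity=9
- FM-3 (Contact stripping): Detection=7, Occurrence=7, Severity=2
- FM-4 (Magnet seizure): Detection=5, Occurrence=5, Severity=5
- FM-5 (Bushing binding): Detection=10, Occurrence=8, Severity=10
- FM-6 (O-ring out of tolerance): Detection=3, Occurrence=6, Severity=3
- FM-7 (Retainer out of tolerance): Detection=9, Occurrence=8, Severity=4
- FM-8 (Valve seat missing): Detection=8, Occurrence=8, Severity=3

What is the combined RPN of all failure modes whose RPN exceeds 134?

1415

RPN = Severity × Occurrence × Detection:
  FM-1: 10 × 3 × 3 = 90
  FM-2: 9 × 5 × 3 = 135
  FM-3: 2 × 7 × 7 = 98
  FM-4: 5 × 5 × 5 = 125
  FM-5: 10 × 8 × 10 = 800
  FM-6: 3 × 6 × 3 = 54
  FM-7: 4 × 8 × 9 = 288
  FM-8: 3 × 8 × 8 = 192
RPN > 134: FM-2 (135), FM-5 (800), FM-7 (288), FM-8 (192).
Sum: 135 + 800 + 288 + 192 = 1415.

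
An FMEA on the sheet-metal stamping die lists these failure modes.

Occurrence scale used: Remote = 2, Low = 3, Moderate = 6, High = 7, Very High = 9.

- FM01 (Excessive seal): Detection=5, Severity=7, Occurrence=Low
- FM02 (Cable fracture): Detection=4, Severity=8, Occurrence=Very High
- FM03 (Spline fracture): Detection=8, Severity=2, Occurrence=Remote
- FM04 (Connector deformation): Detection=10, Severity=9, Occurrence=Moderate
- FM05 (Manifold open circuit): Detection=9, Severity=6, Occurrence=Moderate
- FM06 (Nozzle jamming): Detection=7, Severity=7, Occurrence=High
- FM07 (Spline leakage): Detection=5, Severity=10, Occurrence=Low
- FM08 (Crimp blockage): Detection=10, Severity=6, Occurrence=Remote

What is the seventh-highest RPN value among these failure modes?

105

RPN = Severity × Occurrence × Detection:
  FM01: 7 × 3 × 5 = 105
  FM02: 8 × 9 × 4 = 288
  FM03: 2 × 2 × 8 = 32
  FM04: 9 × 6 × 10 = 540
  FM05: 6 × 6 × 9 = 324
  FM06: 7 × 7 × 7 = 343
  FM07: 10 × 3 × 5 = 150
  FM08: 6 × 2 × 10 = 120
Sorted descending: 540, 343, 324, 288, 150, 120, 105, 32.
The seventh-highest RPN is 105 (FM01).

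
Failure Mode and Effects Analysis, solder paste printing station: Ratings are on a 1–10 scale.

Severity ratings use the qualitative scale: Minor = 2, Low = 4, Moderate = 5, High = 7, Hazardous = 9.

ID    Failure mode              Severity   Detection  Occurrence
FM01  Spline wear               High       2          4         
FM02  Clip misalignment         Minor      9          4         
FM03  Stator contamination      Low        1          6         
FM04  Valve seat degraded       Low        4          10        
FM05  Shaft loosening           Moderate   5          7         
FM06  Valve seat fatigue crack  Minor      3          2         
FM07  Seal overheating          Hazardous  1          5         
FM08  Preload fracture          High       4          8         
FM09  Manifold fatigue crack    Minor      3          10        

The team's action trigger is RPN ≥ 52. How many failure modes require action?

6

RPN = Severity × Occurrence × Detection:
  FM01: 7 × 4 × 2 = 56
  FM02: 2 × 4 × 9 = 72
  FM03: 4 × 6 × 1 = 24
  FM04: 4 × 10 × 4 = 160
  FM05: 5 × 7 × 5 = 175
  FM06: 2 × 2 × 3 = 12
  FM07: 9 × 5 × 1 = 45
  FM08: 7 × 8 × 4 = 224
  FM09: 2 × 10 × 3 = 60
Modes with RPN ≥ 52: FM01 (56), FM02 (72), FM04 (160), FM05 (175), FM08 (224), FM09 (60) → 6.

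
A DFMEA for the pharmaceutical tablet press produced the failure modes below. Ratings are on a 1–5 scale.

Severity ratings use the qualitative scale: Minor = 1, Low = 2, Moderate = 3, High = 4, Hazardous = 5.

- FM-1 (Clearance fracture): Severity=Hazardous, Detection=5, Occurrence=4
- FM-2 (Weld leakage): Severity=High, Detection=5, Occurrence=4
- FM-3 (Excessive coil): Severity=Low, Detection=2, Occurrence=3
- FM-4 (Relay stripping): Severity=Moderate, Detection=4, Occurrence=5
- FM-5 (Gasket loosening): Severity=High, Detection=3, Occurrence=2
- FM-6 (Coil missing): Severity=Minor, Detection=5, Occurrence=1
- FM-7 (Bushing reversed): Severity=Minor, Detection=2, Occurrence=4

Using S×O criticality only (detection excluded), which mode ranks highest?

FM-1

Criticality = Severity × Occurrence:
  FM-1: 5 × 4 = 20
  FM-2: 4 × 4 = 16
  FM-3: 2 × 3 = 6
  FM-4: 3 × 5 = 15
  FM-5: 4 × 2 = 8
  FM-6: 1 × 1 = 1
  FM-7: 1 × 4 = 4
Highest criticality is 20 → FM-1.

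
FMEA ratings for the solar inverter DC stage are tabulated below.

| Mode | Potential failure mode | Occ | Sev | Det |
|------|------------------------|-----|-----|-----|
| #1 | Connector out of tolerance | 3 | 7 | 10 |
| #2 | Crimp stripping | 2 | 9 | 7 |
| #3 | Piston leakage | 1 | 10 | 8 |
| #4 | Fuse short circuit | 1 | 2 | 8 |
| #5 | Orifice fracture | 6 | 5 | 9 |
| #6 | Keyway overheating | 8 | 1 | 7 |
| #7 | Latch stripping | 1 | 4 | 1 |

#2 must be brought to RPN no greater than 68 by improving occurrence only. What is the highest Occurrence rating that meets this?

1

#2: S=9, O=2, D=7 → current RPN = 126.
Fixed product = 63. Need 63 × O ≤ 68, so O ≤ 68/63 = 1.08.
Maximum integer Occurrence rating = 1 (gives RPN 63; O=2 would give 126 > 68).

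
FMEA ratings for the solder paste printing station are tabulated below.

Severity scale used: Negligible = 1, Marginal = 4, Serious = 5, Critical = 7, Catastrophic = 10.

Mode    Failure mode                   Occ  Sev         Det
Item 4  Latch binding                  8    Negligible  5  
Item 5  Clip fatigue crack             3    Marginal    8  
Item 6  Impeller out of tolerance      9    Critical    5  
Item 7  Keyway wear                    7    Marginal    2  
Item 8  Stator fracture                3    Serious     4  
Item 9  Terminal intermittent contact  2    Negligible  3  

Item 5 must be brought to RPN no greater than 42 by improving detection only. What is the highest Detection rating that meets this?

Item 5: S=4, O=3, D=8 → current RPN = 96.
Fixed product = 12. Need 12 × D ≤ 42, so D ≤ 42/12 = 3.50.
Maximum integer Detection rating = 3 (gives RPN 36; D=4 would give 48 > 42).

3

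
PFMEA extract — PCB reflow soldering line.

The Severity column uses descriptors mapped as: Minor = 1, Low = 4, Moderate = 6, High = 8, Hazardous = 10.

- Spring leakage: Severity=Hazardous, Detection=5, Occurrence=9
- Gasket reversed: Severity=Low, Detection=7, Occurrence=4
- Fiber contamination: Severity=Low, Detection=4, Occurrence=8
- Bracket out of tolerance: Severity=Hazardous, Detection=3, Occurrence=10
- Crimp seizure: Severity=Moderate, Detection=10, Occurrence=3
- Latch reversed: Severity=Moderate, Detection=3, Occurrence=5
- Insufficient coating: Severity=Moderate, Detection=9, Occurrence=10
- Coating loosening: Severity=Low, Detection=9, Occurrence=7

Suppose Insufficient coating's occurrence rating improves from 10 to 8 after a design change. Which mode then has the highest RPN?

RPN = Severity × Occurrence × Detection:
  Spring leakage: 10 × 9 × 5 = 450
  Gasket reversed: 4 × 4 × 7 = 112
  Fiber contamination: 4 × 8 × 4 = 128
  Bracket out of tolerance: 10 × 10 × 3 = 300
  Crimp seizure: 6 × 3 × 10 = 180
  Latch reversed: 6 × 5 × 3 = 90
  Insufficient coating: 6 × 10 × 9 = 540
  Coating loosening: 4 × 7 × 9 = 252
After action: Insufficient coating → 6 × 8 × 9 = 432.
Revised RPNs: Spring leakage=450, Insufficient coating=432, Bracket out of tolerance=300, Coating loosening=252, Crimp seizure=180, Fiber contamination=128, Gasket reversed=112, Latch reversed=90.
Highest is now Spring leakage (450).

Spring leakage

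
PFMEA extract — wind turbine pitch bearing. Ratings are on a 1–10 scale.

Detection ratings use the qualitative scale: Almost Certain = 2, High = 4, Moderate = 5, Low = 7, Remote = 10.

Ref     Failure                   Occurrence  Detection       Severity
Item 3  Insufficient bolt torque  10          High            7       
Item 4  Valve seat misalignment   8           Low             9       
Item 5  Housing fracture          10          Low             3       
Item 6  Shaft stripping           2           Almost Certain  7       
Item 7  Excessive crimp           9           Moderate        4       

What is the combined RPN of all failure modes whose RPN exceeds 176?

1174

RPN = Severity × Occurrence × Detection:
  Item 3: 7 × 10 × 4 = 280
  Item 4: 9 × 8 × 7 = 504
  Item 5: 3 × 10 × 7 = 210
  Item 6: 7 × 2 × 2 = 28
  Item 7: 4 × 9 × 5 = 180
RPN > 176: Item 3 (280), Item 4 (504), Item 5 (210), Item 7 (180).
Sum: 280 + 504 + 210 + 180 = 1174.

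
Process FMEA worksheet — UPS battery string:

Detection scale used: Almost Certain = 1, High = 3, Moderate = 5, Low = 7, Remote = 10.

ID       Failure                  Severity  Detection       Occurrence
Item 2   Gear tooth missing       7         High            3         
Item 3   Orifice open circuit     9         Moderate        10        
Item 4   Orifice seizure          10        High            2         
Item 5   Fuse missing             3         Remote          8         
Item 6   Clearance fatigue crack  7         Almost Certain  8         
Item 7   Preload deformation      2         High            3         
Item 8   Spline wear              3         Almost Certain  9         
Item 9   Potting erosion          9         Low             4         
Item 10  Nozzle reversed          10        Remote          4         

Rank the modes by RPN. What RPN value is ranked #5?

RPN = Severity × Occurrence × Detection:
  Item 2: 7 × 3 × 3 = 63
  Item 3: 9 × 10 × 5 = 450
  Item 4: 10 × 2 × 3 = 60
  Item 5: 3 × 8 × 10 = 240
  Item 6: 7 × 8 × 1 = 56
  Item 7: 2 × 3 × 3 = 18
  Item 8: 3 × 9 × 1 = 27
  Item 9: 9 × 4 × 7 = 252
  Item 10: 10 × 4 × 10 = 400
Sorted descending: 450, 400, 252, 240, 63, 60, 56, 27, 18.
The fifth-highest RPN is 63 (Item 2).

63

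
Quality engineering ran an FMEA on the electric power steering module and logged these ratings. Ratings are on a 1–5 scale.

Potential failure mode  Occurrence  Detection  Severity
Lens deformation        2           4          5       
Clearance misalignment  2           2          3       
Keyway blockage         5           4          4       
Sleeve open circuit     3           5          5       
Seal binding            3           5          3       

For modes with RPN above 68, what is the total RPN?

RPN = Severity × Occurrence × Detection:
  Lens deformation: 5 × 2 × 4 = 40
  Clearance misalignment: 3 × 2 × 2 = 12
  Keyway blockage: 4 × 5 × 4 = 80
  Sleeve open circuit: 5 × 3 × 5 = 75
  Seal binding: 3 × 3 × 5 = 45
RPN > 68: Keyway blockage (80), Sleeve open circuit (75).
Sum: 80 + 75 = 155.

155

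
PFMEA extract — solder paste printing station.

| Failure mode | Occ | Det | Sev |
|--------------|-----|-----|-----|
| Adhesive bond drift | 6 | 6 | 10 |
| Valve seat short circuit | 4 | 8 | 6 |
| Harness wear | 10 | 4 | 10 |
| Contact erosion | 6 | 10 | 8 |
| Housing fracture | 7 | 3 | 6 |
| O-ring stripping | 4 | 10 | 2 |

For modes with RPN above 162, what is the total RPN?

RPN = Severity × Occurrence × Detection:
  Adhesive bond drift: 10 × 6 × 6 = 360
  Valve seat short circuit: 6 × 4 × 8 = 192
  Harness wear: 10 × 10 × 4 = 400
  Contact erosion: 8 × 6 × 10 = 480
  Housing fracture: 6 × 7 × 3 = 126
  O-ring stripping: 2 × 4 × 10 = 80
RPN > 162: Adhesive bond drift (360), Valve seat short circuit (192), Harness wear (400), Contact erosion (480).
Sum: 360 + 192 + 400 + 480 = 1432.

1432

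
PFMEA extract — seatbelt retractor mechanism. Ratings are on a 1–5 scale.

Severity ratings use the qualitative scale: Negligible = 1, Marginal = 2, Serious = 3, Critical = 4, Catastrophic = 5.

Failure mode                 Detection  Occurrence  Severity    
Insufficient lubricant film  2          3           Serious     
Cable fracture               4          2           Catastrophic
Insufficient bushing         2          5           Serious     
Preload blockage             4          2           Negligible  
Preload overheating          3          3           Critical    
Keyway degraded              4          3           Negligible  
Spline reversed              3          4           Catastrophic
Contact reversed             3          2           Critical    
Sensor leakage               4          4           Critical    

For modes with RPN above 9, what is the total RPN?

284

RPN = Severity × Occurrence × Detection:
  Insufficient lubricant film: 3 × 3 × 2 = 18
  Cable fracture: 5 × 2 × 4 = 40
  Insufficient bushing: 3 × 5 × 2 = 30
  Preload blockage: 1 × 2 × 4 = 8
  Preload overheating: 4 × 3 × 3 = 36
  Keyway degraded: 1 × 3 × 4 = 12
  Spline reversed: 5 × 4 × 3 = 60
  Contact reversed: 4 × 2 × 3 = 24
  Sensor leakage: 4 × 4 × 4 = 64
RPN > 9: Insufficient lubricant film (18), Cable fracture (40), Insufficient bushing (30), Preload overheating (36), Keyway degraded (12), Spline reversed (60), Contact reversed (24), Sensor leakage (64).
Sum: 18 + 40 + 30 + 36 + 12 + 60 + 24 + 64 = 284.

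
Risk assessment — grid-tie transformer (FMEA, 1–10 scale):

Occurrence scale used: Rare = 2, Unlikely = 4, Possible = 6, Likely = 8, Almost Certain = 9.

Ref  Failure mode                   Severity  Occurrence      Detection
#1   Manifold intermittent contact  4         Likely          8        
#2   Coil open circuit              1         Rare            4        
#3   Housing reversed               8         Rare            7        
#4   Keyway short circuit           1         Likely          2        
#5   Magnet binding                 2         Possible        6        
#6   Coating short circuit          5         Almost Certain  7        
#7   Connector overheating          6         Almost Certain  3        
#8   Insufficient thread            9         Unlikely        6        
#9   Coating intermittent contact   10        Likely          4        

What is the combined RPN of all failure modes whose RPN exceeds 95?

1381

RPN = Severity × Occurrence × Detection:
  #1: 4 × 8 × 8 = 256
  #2: 1 × 2 × 4 = 8
  #3: 8 × 2 × 7 = 112
  #4: 1 × 8 × 2 = 16
  #5: 2 × 6 × 6 = 72
  #6: 5 × 9 × 7 = 315
  #7: 6 × 9 × 3 = 162
  #8: 9 × 4 × 6 = 216
  #9: 10 × 8 × 4 = 320
RPN > 95: #1 (256), #3 (112), #6 (315), #7 (162), #8 (216), #9 (320).
Sum: 256 + 112 + 315 + 162 + 216 + 320 = 1381.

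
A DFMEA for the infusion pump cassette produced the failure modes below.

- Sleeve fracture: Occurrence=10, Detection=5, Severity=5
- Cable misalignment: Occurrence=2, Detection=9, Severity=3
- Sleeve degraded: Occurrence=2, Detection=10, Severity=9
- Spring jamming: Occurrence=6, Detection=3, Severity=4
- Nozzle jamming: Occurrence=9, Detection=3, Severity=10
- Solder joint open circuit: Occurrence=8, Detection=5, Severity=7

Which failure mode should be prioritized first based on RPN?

Solder joint open circuit

RPN = Severity × Occurrence × Detection:
  Sleeve fracture: 5 × 10 × 5 = 250
  Cable misalignment: 3 × 2 × 9 = 54
  Sleeve degraded: 9 × 2 × 10 = 180
  Spring jamming: 4 × 6 × 3 = 72
  Nozzle jamming: 10 × 9 × 3 = 270
  Solder joint open circuit: 7 × 8 × 5 = 280
Highest RPN is 280 → Solder joint open circuit.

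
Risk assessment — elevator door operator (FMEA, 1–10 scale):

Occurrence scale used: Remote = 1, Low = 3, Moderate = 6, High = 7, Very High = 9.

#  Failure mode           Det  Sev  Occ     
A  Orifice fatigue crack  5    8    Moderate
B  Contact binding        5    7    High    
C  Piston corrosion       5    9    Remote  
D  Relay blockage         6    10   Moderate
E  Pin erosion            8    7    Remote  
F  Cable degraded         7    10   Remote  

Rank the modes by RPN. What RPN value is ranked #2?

RPN = Severity × Occurrence × Detection:
  A: 8 × 6 × 5 = 240
  B: 7 × 7 × 5 = 245
  C: 9 × 1 × 5 = 45
  D: 10 × 6 × 6 = 360
  E: 7 × 1 × 8 = 56
  F: 10 × 1 × 7 = 70
Sorted descending: 360, 245, 240, 70, 56, 45.
The second-highest RPN is 245 (B).

245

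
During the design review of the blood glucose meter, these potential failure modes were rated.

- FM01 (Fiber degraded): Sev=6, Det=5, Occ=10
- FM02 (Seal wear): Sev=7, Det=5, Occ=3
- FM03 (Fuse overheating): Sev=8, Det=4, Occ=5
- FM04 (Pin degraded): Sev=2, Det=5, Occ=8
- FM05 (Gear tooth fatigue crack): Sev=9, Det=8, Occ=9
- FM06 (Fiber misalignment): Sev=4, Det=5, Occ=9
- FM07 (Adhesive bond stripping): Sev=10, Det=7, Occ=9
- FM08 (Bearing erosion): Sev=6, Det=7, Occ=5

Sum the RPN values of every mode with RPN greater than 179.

RPN = Severity × Occurrence × Detection:
  FM01: 6 × 10 × 5 = 300
  FM02: 7 × 3 × 5 = 105
  FM03: 8 × 5 × 4 = 160
  FM04: 2 × 8 × 5 = 80
  FM05: 9 × 9 × 8 = 648
  FM06: 4 × 9 × 5 = 180
  FM07: 10 × 9 × 7 = 630
  FM08: 6 × 5 × 7 = 210
RPN > 179: FM01 (300), FM05 (648), FM06 (180), FM07 (630), FM08 (210).
Sum: 300 + 648 + 180 + 630 + 210 = 1968.

1968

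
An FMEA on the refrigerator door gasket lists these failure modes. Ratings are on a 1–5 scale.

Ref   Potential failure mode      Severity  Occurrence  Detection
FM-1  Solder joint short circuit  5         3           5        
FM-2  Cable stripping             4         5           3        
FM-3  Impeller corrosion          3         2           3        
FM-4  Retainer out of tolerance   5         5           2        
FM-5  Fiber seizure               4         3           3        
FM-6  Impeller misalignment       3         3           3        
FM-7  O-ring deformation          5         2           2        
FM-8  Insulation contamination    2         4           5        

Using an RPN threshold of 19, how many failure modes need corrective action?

7

RPN = Severity × Occurrence × Detection:
  FM-1: 5 × 3 × 5 = 75
  FM-2: 4 × 5 × 3 = 60
  FM-3: 3 × 2 × 3 = 18
  FM-4: 5 × 5 × 2 = 50
  FM-5: 4 × 3 × 3 = 36
  FM-6: 3 × 3 × 3 = 27
  FM-7: 5 × 2 × 2 = 20
  FM-8: 2 × 4 × 5 = 40
Modes with RPN ≥ 19: FM-1 (75), FM-2 (60), FM-4 (50), FM-5 (36), FM-6 (27), FM-7 (20), FM-8 (40) → 7.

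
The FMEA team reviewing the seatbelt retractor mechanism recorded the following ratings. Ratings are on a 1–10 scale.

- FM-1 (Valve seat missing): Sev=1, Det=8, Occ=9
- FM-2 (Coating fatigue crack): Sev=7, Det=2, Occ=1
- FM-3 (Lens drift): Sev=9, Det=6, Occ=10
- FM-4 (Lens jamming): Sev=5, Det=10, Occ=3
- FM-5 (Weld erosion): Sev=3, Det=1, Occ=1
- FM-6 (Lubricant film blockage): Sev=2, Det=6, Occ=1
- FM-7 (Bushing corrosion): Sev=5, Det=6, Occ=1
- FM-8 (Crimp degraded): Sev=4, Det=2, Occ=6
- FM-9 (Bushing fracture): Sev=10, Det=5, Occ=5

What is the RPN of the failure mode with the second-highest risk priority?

RPN = Severity × Occurrence × Detection:
  FM-1: 1 × 9 × 8 = 72
  FM-2: 7 × 1 × 2 = 14
  FM-3: 9 × 10 × 6 = 540
  FM-4: 5 × 3 × 10 = 150
  FM-5: 3 × 1 × 1 = 3
  FM-6: 2 × 1 × 6 = 12
  FM-7: 5 × 1 × 6 = 30
  FM-8: 4 × 6 × 2 = 48
  FM-9: 10 × 5 × 5 = 250
Sorted descending: 540, 250, 150, 72, 48, 30, 14, 12, 3.
The second-highest RPN is 250 (FM-9).

250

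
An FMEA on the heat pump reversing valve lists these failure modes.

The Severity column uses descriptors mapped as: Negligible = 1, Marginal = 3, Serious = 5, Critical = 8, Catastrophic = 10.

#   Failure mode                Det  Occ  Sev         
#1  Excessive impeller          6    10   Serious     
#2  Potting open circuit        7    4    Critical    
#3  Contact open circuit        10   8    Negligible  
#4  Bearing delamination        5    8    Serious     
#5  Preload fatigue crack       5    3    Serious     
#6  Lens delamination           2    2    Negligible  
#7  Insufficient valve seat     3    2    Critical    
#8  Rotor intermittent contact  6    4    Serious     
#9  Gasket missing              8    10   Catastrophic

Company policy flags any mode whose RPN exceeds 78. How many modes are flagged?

RPN = Severity × Occurrence × Detection:
  #1: 5 × 10 × 6 = 300
  #2: 8 × 4 × 7 = 224
  #3: 1 × 8 × 10 = 80
  #4: 5 × 8 × 5 = 200
  #5: 5 × 3 × 5 = 75
  #6: 1 × 2 × 2 = 4
  #7: 8 × 2 × 3 = 48
  #8: 5 × 4 × 6 = 120
  #9: 10 × 10 × 8 = 800
Modes with RPN > 78: #1 (300), #2 (224), #3 (80), #4 (200), #8 (120), #9 (800) → 6.

6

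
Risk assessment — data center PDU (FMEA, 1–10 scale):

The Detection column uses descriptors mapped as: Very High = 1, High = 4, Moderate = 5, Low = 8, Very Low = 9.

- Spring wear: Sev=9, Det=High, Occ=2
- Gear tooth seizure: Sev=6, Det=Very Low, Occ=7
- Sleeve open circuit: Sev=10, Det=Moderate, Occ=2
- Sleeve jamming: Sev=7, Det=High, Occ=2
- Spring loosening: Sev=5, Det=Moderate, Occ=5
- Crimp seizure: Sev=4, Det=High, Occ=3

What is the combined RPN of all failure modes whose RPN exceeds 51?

RPN = Severity × Occurrence × Detection:
  Spring wear: 9 × 2 × 4 = 72
  Gear tooth seizure: 6 × 7 × 9 = 378
  Sleeve open circuit: 10 × 2 × 5 = 100
  Sleeve jamming: 7 × 2 × 4 = 56
  Spring loosening: 5 × 5 × 5 = 125
  Crimp seizure: 4 × 3 × 4 = 48
RPN > 51: Spring wear (72), Gear tooth seizure (378), Sleeve open circuit (100), Sleeve jamming (56), Spring loosening (125).
Sum: 72 + 378 + 100 + 56 + 125 = 731.

731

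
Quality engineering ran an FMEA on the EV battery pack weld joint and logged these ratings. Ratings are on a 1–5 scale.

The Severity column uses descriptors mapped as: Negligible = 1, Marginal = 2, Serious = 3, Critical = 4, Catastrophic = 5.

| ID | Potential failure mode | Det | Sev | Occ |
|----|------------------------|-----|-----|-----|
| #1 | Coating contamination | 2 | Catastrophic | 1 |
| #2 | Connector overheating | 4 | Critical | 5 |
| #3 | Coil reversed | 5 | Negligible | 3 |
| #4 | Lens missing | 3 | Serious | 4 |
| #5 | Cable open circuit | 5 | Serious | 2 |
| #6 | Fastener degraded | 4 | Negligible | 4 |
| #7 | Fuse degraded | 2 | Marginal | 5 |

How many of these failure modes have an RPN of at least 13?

RPN = Severity × Occurrence × Detection:
  #1: 5 × 1 × 2 = 10
  #2: 4 × 5 × 4 = 80
  #3: 1 × 3 × 5 = 15
  #4: 3 × 4 × 3 = 36
  #5: 3 × 2 × 5 = 30
  #6: 1 × 4 × 4 = 16
  #7: 2 × 5 × 2 = 20
Modes with RPN ≥ 13: #2 (80), #3 (15), #4 (36), #5 (30), #6 (16), #7 (20) → 6.

6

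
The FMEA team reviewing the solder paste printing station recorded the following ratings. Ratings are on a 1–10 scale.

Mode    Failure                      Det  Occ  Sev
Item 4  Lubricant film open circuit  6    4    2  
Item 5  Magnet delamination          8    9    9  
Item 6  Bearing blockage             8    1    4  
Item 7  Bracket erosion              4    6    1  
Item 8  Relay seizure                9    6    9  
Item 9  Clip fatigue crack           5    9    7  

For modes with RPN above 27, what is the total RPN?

1529

RPN = Severity × Occurrence × Detection:
  Item 4: 2 × 4 × 6 = 48
  Item 5: 9 × 9 × 8 = 648
  Item 6: 4 × 1 × 8 = 32
  Item 7: 1 × 6 × 4 = 24
  Item 8: 9 × 6 × 9 = 486
  Item 9: 7 × 9 × 5 = 315
RPN > 27: Item 4 (48), Item 5 (648), Item 6 (32), Item 8 (486), Item 9 (315).
Sum: 48 + 648 + 32 + 486 + 315 = 1529.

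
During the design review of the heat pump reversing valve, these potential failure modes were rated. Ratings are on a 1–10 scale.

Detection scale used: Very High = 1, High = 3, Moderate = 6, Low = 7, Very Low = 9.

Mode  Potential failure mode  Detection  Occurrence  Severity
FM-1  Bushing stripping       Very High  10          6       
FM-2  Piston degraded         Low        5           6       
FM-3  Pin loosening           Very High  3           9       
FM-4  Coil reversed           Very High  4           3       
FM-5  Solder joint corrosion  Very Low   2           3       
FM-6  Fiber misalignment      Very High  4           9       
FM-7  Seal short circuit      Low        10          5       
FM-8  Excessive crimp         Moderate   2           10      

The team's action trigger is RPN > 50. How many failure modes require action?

RPN = Severity × Occurrence × Detection:
  FM-1: 6 × 10 × 1 = 60
  FM-2: 6 × 5 × 7 = 210
  FM-3: 9 × 3 × 1 = 27
  FM-4: 3 × 4 × 1 = 12
  FM-5: 3 × 2 × 9 = 54
  FM-6: 9 × 4 × 1 = 36
  FM-7: 5 × 10 × 7 = 350
  FM-8: 10 × 2 × 6 = 120
Modes with RPN > 50: FM-1 (60), FM-2 (210), FM-5 (54), FM-7 (350), FM-8 (120) → 5.

5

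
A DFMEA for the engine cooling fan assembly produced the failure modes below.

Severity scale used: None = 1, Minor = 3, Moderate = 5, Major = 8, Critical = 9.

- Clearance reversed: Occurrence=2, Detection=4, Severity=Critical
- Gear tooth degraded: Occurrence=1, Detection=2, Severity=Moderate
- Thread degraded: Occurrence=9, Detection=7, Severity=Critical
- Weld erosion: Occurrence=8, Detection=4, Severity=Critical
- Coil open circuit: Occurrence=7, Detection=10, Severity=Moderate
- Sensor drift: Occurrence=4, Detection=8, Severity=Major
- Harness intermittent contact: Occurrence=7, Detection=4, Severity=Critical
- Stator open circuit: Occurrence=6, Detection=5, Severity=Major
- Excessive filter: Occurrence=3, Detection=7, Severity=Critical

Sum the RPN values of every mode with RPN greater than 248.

1713

RPN = Severity × Occurrence × Detection:
  Clearance reversed: 9 × 2 × 4 = 72
  Gear tooth degraded: 5 × 1 × 2 = 10
  Thread degraded: 9 × 9 × 7 = 567
  Weld erosion: 9 × 8 × 4 = 288
  Coil open circuit: 5 × 7 × 10 = 350
  Sensor drift: 8 × 4 × 8 = 256
  Harness intermittent contact: 9 × 7 × 4 = 252
  Stator open circuit: 8 × 6 × 5 = 240
  Excessive filter: 9 × 3 × 7 = 189
RPN > 248: Thread degraded (567), Weld erosion (288), Coil open circuit (350), Sensor drift (256), Harness intermittent contact (252).
Sum: 567 + 288 + 350 + 256 + 252 = 1713.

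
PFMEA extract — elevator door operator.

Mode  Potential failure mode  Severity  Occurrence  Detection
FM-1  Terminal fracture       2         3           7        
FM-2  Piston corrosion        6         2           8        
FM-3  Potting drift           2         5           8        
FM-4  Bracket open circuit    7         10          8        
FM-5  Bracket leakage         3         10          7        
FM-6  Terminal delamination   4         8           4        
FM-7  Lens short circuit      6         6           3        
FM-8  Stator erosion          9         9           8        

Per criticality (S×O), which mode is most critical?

Criticality = Severity × Occurrence:
  FM-1: 2 × 3 = 6
  FM-2: 6 × 2 = 12
  FM-3: 2 × 5 = 10
  FM-4: 7 × 10 = 70
  FM-5: 3 × 10 = 30
  FM-6: 4 × 8 = 32
  FM-7: 6 × 6 = 36
  FM-8: 9 × 9 = 81
Highest criticality is 81 → FM-8.

FM-8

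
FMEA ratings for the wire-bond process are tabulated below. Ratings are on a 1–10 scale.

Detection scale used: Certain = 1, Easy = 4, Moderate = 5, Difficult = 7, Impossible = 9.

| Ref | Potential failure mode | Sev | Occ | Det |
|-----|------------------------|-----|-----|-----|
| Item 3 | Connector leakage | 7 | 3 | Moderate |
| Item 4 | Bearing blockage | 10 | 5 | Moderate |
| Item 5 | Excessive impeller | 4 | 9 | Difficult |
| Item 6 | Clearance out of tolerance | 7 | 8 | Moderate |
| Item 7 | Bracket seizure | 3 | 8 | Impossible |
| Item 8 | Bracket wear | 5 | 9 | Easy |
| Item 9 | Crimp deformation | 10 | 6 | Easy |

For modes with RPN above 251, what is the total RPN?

RPN = Severity × Occurrence × Detection:
  Item 3: 7 × 3 × 5 = 105
  Item 4: 10 × 5 × 5 = 250
  Item 5: 4 × 9 × 7 = 252
  Item 6: 7 × 8 × 5 = 280
  Item 7: 3 × 8 × 9 = 216
  Item 8: 5 × 9 × 4 = 180
  Item 9: 10 × 6 × 4 = 240
RPN > 251: Item 5 (252), Item 6 (280).
Sum: 252 + 280 = 532.

532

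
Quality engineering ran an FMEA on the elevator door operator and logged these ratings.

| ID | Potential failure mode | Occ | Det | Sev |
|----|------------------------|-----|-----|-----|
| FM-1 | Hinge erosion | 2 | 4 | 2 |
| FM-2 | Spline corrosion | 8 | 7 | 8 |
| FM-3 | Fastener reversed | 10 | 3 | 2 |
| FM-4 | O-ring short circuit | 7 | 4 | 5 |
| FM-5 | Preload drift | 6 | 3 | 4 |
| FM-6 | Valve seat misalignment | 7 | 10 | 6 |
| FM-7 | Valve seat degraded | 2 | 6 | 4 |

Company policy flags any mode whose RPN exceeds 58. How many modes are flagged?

5

RPN = Severity × Occurrence × Detection:
  FM-1: 2 × 2 × 4 = 16
  FM-2: 8 × 8 × 7 = 448
  FM-3: 2 × 10 × 3 = 60
  FM-4: 5 × 7 × 4 = 140
  FM-5: 4 × 6 × 3 = 72
  FM-6: 6 × 7 × 10 = 420
  FM-7: 4 × 2 × 6 = 48
Modes with RPN > 58: FM-2 (448), FM-3 (60), FM-4 (140), FM-5 (72), FM-6 (420) → 5.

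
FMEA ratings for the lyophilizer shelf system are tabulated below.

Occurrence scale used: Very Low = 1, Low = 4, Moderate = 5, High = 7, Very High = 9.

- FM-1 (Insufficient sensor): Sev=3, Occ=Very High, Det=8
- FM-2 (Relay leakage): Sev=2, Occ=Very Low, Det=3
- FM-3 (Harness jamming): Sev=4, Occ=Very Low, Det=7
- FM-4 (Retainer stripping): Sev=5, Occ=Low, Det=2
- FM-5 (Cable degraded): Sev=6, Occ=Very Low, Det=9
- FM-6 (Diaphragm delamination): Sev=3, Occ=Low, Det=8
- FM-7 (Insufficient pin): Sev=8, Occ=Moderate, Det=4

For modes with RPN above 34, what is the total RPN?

RPN = Severity × Occurrence × Detection:
  FM-1: 3 × 9 × 8 = 216
  FM-2: 2 × 1 × 3 = 6
  FM-3: 4 × 1 × 7 = 28
  FM-4: 5 × 4 × 2 = 40
  FM-5: 6 × 1 × 9 = 54
  FM-6: 3 × 4 × 8 = 96
  FM-7: 8 × 5 × 4 = 160
RPN > 34: FM-1 (216), FM-4 (40), FM-5 (54), FM-6 (96), FM-7 (160).
Sum: 216 + 40 + 54 + 96 + 160 = 566.

566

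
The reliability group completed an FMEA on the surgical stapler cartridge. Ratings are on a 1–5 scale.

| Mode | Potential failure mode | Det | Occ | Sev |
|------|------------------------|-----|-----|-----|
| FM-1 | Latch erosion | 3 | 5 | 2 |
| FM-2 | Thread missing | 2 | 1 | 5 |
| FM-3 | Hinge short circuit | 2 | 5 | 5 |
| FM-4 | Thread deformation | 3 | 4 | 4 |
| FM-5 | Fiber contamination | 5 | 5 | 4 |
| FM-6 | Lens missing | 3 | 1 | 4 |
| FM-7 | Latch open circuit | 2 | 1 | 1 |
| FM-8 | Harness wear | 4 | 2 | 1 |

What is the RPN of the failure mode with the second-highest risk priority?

50

RPN = Severity × Occurrence × Detection:
  FM-1: 2 × 5 × 3 = 30
  FM-2: 5 × 1 × 2 = 10
  FM-3: 5 × 5 × 2 = 50
  FM-4: 4 × 4 × 3 = 48
  FM-5: 4 × 5 × 5 = 100
  FM-6: 4 × 1 × 3 = 12
  FM-7: 1 × 1 × 2 = 2
  FM-8: 1 × 2 × 4 = 8
Sorted descending: 100, 50, 48, 30, 12, 10, 8, 2.
The second-highest RPN is 50 (FM-3).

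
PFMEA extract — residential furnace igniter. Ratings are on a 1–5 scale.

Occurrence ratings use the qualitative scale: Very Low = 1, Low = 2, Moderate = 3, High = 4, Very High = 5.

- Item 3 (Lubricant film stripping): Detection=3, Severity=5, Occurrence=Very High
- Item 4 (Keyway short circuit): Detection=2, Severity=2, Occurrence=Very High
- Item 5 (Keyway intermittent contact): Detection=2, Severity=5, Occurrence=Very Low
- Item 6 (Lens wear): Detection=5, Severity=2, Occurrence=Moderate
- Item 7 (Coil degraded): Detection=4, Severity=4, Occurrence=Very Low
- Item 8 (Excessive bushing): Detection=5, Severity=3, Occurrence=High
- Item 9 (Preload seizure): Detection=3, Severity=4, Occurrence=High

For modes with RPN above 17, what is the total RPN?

233

RPN = Severity × Occurrence × Detection:
  Item 3: 5 × 5 × 3 = 75
  Item 4: 2 × 5 × 2 = 20
  Item 5: 5 × 1 × 2 = 10
  Item 6: 2 × 3 × 5 = 30
  Item 7: 4 × 1 × 4 = 16
  Item 8: 3 × 4 × 5 = 60
  Item 9: 4 × 4 × 3 = 48
RPN > 17: Item 3 (75), Item 4 (20), Item 6 (30), Item 8 (60), Item 9 (48).
Sum: 75 + 20 + 30 + 60 + 48 = 233.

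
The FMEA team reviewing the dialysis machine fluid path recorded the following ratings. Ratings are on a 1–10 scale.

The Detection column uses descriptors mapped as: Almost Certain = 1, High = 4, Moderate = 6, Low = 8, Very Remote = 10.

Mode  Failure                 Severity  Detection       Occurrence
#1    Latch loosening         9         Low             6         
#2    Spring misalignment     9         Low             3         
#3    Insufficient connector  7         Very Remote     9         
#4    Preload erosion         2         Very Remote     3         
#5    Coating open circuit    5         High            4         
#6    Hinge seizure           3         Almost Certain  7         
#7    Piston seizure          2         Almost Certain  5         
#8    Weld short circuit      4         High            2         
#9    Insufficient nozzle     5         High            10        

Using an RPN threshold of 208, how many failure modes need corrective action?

RPN = Severity × Occurrence × Detection:
  #1: 9 × 6 × 8 = 432
  #2: 9 × 3 × 8 = 216
  #3: 7 × 9 × 10 = 630
  #4: 2 × 3 × 10 = 60
  #5: 5 × 4 × 4 = 80
  #6: 3 × 7 × 1 = 21
  #7: 2 × 5 × 1 = 10
  #8: 4 × 2 × 4 = 32
  #9: 5 × 10 × 4 = 200
Modes with RPN ≥ 208: #1 (432), #2 (216), #3 (630) → 3.

3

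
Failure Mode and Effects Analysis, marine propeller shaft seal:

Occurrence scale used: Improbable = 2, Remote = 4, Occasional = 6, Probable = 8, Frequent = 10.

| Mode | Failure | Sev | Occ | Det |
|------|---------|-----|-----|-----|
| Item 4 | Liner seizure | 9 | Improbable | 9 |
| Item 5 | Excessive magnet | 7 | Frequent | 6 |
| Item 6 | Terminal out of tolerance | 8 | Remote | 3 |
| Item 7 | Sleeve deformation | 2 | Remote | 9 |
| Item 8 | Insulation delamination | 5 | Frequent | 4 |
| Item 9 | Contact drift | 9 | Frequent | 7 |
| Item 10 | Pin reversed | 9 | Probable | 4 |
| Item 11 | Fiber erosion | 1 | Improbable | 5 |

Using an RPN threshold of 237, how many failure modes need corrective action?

RPN = Severity × Occurrence × Detection:
  Item 4: 9 × 2 × 9 = 162
  Item 5: 7 × 10 × 6 = 420
  Item 6: 8 × 4 × 3 = 96
  Item 7: 2 × 4 × 9 = 72
  Item 8: 5 × 10 × 4 = 200
  Item 9: 9 × 10 × 7 = 630
  Item 10: 9 × 8 × 4 = 288
  Item 11: 1 × 2 × 5 = 10
Modes with RPN ≥ 237: Item 5 (420), Item 9 (630), Item 10 (288) → 3.

3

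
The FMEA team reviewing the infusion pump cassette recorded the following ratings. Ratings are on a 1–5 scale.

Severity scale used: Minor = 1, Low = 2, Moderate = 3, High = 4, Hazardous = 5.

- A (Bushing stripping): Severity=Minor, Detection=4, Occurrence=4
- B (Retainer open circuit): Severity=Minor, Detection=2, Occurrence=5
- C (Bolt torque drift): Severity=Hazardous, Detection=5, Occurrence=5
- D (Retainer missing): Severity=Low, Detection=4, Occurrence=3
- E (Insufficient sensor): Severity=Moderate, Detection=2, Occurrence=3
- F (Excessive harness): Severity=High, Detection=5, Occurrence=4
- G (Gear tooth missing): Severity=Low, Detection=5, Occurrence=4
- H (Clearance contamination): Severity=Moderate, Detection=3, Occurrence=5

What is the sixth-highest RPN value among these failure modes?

RPN = Severity × Occurrence × Detection:
  A: 1 × 4 × 4 = 16
  B: 1 × 5 × 2 = 10
  C: 5 × 5 × 5 = 125
  D: 2 × 3 × 4 = 24
  E: 3 × 3 × 2 = 18
  F: 4 × 4 × 5 = 80
  G: 2 × 4 × 5 = 40
  H: 3 × 5 × 3 = 45
Sorted descending: 125, 80, 45, 40, 24, 18, 16, 10.
The sixth-highest RPN is 18 (E).

18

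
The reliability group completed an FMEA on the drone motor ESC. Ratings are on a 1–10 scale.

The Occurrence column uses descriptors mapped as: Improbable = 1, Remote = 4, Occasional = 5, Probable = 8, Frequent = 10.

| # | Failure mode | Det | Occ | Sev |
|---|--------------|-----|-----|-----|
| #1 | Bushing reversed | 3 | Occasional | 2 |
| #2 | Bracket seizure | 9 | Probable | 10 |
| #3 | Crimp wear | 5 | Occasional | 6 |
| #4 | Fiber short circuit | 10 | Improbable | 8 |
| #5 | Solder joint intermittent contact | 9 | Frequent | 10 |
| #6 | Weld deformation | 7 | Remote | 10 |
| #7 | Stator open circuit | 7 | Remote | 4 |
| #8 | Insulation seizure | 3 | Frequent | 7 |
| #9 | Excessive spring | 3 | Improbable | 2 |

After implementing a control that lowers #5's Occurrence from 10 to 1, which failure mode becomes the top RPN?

RPN = Severity × Occurrence × Detection:
  #1: 2 × 5 × 3 = 30
  #2: 10 × 8 × 9 = 720
  #3: 6 × 5 × 5 = 150
  #4: 8 × 1 × 10 = 80
  #5: 10 × 10 × 9 = 900
  #6: 10 × 4 × 7 = 280
  #7: 4 × 4 × 7 = 112
  #8: 7 × 10 × 3 = 210
  #9: 2 × 1 × 3 = 6
After action: #5 → 10 × 1 × 9 = 90.
Revised RPNs: #2=720, #6=280, #8=210, #3=150, #7=112, #5=90, #4=80, #1=30, #9=6.
Highest is now #2 (720).

#2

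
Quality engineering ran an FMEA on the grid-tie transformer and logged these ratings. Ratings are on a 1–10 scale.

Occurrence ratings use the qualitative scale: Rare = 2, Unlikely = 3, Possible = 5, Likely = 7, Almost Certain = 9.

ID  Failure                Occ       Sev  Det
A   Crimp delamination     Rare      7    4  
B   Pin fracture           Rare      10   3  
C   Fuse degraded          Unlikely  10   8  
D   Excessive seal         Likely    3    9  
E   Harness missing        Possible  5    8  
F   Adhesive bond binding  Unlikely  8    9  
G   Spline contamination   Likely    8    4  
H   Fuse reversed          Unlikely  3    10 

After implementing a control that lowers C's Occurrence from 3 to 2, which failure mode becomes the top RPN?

G

RPN = Severity × Occurrence × Detection:
  A: 7 × 2 × 4 = 56
  B: 10 × 2 × 3 = 60
  C: 10 × 3 × 8 = 240
  D: 3 × 7 × 9 = 189
  E: 5 × 5 × 8 = 200
  F: 8 × 3 × 9 = 216
  G: 8 × 7 × 4 = 224
  H: 3 × 3 × 10 = 90
After action: C → 10 × 2 × 8 = 160.
Revised RPNs: G=224, F=216, E=200, D=189, C=160, H=90, B=60, A=56.
Highest is now G (224).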